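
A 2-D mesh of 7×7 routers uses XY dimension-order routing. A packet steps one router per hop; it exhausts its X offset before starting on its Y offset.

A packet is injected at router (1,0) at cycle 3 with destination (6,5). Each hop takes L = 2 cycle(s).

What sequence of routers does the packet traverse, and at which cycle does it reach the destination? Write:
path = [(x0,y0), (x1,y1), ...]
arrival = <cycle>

src (1,0)  cyc=3
E→(2,0)  cyc=5
E→(3,0)  cyc=7
E→(4,0)  cyc=9
E→(5,0)  cyc=11
E→(6,0)  cyc=13
N→(6,1)  cyc=15
N→(6,2)  cyc=17
N→(6,3)  cyc=19
N→(6,4)  cyc=21
N→(6,5)  cyc=23

path = [(1,0), (2,0), (3,0), (4,0), (5,0), (6,0), (6,1), (6,2), (6,3), (6,4), (6,5)]
arrival = 23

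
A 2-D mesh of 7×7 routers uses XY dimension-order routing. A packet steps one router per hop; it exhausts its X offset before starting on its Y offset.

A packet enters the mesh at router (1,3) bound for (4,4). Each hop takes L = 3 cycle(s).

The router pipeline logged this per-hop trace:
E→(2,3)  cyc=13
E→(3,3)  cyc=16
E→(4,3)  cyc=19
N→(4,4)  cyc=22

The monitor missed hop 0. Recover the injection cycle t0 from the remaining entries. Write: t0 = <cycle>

t0 = 10

cyc[1] = 13 and cyc[k] = t0 + k·L for every k.
Therefore t0 = 13 − L = 10.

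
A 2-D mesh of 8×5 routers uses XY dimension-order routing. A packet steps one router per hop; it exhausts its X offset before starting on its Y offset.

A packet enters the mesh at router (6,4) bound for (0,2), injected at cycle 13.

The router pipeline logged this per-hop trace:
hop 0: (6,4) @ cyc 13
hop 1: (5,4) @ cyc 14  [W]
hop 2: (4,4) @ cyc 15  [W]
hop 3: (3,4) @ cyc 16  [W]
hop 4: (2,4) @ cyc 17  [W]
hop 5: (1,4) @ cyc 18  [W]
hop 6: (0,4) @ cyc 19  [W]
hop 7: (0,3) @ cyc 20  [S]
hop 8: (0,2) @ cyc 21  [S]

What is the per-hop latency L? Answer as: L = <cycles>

Between hops 0 and 1 the cycle counter advances 14 − 13 = 1.
That increment is L by definition: L = 1.

L = 1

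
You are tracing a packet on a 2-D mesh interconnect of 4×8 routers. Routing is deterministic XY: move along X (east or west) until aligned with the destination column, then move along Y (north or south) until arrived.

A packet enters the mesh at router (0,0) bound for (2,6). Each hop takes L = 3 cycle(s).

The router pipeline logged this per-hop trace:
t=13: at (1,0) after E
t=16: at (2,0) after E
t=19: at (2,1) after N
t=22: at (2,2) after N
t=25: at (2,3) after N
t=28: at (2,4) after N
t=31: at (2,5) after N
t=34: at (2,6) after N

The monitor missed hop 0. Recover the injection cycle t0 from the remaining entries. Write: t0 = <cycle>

t0 = 10

At hop 1 the cycle is 13; in general cyc_k = t0 + kL.
Therefore t0 = 13 − L = 10.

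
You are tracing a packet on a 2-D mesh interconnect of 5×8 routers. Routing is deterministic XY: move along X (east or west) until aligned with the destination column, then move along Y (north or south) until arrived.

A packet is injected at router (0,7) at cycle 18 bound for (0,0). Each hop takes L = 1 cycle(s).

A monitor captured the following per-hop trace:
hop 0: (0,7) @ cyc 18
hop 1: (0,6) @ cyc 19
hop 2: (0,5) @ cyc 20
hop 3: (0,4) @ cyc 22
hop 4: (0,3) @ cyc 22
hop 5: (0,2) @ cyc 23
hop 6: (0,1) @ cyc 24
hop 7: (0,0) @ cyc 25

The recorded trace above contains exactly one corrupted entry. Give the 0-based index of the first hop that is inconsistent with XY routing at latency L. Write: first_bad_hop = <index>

hop 1: step (+0,-1), +1 cyc — ok
hop 2: step (+0,-1), +1 cyc — ok
hop 3: step (+0,-1), +2 cyc — BAD: Δcyc=2≠L

first_bad_hop = 3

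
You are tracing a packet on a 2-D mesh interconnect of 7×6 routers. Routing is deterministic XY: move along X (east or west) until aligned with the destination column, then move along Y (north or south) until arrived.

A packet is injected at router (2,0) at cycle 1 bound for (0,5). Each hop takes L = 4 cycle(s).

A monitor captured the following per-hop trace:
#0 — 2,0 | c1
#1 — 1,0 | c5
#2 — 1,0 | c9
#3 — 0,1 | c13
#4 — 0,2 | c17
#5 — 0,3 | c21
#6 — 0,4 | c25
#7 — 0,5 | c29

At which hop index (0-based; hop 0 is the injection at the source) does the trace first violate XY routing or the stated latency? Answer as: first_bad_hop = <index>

first_bad_hop = 2

[1] (-1,+0) / 4c ⇒ ok
[2] (+0,+0) / 4c ⇒ BAD: non-unit step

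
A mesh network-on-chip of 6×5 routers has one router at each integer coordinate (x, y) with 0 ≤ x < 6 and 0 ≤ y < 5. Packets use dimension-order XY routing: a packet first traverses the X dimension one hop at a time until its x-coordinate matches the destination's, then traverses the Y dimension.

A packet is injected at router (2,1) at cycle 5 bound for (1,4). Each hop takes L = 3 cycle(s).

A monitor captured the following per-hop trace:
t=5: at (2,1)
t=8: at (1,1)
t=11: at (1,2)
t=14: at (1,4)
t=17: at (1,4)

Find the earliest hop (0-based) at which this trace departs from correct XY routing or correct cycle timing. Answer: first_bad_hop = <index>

first_bad_hop = 3

hop 1: step (-1,+0), +3 cyc — ok
hop 2: step (+0,+1), +3 cyc — ok
hop 3: step (+0,+2), +3 cyc — BAD: non-unit step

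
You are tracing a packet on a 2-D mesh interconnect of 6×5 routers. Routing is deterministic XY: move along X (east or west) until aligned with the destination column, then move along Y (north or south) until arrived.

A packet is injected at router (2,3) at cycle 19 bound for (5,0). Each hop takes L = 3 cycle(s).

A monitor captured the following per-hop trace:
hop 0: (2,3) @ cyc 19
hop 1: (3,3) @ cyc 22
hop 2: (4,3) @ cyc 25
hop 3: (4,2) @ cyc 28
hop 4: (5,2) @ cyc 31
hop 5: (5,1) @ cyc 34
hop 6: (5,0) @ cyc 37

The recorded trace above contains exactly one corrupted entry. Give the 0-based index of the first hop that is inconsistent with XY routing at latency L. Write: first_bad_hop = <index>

first_bad_hop = 3

[1] (+1,+0) / 3c ⇒ ok
[2] (+1,+0) / 3c ⇒ ok
[3] (+0,-1) / 3c ⇒ BAD: Y-move but x=4≠5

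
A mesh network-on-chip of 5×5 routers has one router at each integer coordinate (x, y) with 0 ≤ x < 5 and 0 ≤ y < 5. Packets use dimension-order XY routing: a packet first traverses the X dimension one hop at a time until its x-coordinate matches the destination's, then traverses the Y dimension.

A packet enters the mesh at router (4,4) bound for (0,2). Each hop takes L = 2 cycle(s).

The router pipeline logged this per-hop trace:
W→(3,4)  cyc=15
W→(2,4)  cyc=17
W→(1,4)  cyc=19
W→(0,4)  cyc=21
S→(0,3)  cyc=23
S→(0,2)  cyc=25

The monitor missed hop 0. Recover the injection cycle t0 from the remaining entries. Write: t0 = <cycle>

t0 = 13

Hop 1 reached at cycle 15; hop k is at t0 + k·L.
So t0 = 15 − 1·2 = 13.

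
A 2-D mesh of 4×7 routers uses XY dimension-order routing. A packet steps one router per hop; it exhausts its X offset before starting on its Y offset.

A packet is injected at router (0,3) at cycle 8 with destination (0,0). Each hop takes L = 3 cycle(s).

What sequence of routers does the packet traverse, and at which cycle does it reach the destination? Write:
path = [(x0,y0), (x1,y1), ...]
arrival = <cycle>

t=8: at (0,3)
t=11: at (0,2) after S
t=14: at (0,1) after S
t=17: at (0,0) after S

path = [(0,3), (0,2), (0,1), (0,0)]
arrival = 17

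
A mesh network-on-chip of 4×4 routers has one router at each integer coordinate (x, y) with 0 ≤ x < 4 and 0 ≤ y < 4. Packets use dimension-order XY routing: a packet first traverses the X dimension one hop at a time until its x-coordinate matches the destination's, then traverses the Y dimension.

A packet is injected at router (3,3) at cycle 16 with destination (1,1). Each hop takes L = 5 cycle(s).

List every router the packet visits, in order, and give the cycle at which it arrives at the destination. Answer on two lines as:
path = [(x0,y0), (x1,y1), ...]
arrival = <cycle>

#0 — 3,3 | c16
#1 — 2,3 | c21 | W
#2 — 1,3 | c26 | W
#3 — 1,2 | c31 | S
#4 — 1,1 | c36 | S

path = [(3,3), (2,3), (1,3), (1,2), (1,1)]
arrival = 36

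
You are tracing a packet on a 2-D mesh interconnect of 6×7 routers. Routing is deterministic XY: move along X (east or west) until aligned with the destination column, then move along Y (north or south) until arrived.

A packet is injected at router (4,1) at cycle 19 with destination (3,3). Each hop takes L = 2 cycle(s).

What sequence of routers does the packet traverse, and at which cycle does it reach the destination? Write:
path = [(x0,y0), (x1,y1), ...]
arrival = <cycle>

path = [(4,1), (3,1), (3,2), (3,3)]
arrival = 25

src (4,1)  cyc=19
W→(3,1)  cyc=21
N→(3,2)  cyc=23
N→(3,3)  cyc=25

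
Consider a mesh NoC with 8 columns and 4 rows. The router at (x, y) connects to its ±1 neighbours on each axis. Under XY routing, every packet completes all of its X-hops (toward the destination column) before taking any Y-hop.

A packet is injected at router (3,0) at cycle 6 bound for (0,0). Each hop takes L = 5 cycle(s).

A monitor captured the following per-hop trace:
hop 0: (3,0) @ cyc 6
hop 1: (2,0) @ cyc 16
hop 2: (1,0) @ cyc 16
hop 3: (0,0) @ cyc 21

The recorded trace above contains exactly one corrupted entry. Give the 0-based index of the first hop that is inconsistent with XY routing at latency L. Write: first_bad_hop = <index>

hop 1: step (-1,+0), +10 cyc — BAD: Δcyc=10≠L

first_bad_hop = 1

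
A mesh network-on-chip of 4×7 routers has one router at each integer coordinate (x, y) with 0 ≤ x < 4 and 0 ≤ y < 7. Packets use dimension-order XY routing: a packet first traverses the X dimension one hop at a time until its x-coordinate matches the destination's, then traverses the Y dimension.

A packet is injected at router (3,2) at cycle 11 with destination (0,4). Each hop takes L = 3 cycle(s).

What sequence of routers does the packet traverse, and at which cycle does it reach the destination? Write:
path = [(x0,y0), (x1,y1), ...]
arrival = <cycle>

src (3,2)  cyc=11
W→(2,2)  cyc=14
W→(1,2)  cyc=17
W→(0,2)  cyc=20
N→(0,3)  cyc=23
N→(0,4)  cyc=26

path = [(3,2), (2,2), (1,2), (0,2), (0,3), (0,4)]
arrival = 26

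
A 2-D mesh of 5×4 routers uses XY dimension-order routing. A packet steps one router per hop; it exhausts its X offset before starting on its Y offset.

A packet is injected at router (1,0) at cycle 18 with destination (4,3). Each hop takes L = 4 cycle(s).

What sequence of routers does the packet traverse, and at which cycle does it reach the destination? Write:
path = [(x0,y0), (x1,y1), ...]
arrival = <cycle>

path = [(1,0), (2,0), (3,0), (4,0), (4,1), (4,2), (4,3)]
arrival = 42

#0 — 1,0 | c18
#1 — 2,0 | c22 | E
#2 — 3,0 | c26 | E
#3 — 4,0 | c30 | E
#4 — 4,1 | c34 | N
#5 — 4,2 | c38 | N
#6 — 4,3 | c42 | N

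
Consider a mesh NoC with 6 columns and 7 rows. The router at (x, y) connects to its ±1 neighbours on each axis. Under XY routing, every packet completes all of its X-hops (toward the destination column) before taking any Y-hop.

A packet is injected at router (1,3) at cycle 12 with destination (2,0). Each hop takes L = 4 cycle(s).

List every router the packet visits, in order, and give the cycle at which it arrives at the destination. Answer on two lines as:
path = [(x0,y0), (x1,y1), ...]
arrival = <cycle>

hop 0: (1,3) @ cyc 12
hop 1: (2,3) @ cyc 16  [E]
hop 2: (2,2) @ cyc 20  [S]
hop 3: (2,1) @ cyc 24  [S]
hop 4: (2,0) @ cyc 28  [S]

path = [(1,3), (2,3), (2,2), (2,1), (2,0)]
arrival = 28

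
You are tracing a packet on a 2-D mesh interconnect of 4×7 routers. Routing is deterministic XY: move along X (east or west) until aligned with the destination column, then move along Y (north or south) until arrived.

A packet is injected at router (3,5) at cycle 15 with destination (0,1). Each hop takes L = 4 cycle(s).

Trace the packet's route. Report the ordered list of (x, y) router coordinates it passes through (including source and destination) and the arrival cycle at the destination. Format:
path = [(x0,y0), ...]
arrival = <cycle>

path = [(3,5), (2,5), (1,5), (0,5), (0,4), (0,3), (0,2), (0,1)]
arrival = 43

t=15: at (3,5)
t=19: at (2,5) after W
t=23: at (1,5) after W
t=27: at (0,5) after W
t=31: at (0,4) after S
t=35: at (0,3) after S
t=39: at (0,2) after S
t=43: at (0,1) after S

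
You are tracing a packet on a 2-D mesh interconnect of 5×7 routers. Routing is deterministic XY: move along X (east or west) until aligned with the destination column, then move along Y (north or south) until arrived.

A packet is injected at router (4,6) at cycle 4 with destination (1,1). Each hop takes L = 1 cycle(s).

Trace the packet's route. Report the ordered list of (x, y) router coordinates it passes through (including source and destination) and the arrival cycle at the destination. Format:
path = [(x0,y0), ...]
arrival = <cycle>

t=4: at (4,6)
t=5: at (3,6) after W
t=6: at (2,6) after W
t=7: at (1,6) after W
t=8: at (1,5) after S
t=9: at (1,4) after S
t=10: at (1,3) after S
t=11: at (1,2) after S
t=12: at (1,1) after S

path = [(4,6), (3,6), (2,6), (1,6), (1,5), (1,4), (1,3), (1,2), (1,1)]
arrival = 12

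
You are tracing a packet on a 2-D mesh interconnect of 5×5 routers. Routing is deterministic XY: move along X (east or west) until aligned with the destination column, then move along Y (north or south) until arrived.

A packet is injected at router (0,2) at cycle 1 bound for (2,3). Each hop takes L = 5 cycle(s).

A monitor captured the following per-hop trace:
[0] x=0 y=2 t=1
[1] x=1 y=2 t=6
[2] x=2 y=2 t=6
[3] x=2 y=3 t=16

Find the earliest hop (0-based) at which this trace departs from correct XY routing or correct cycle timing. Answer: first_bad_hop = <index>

[1] (+1,+0) / 5c ⇒ ok
[2] (+1,+0) / 0c ⇒ BAD: Δcyc=0≠L

first_bad_hop = 2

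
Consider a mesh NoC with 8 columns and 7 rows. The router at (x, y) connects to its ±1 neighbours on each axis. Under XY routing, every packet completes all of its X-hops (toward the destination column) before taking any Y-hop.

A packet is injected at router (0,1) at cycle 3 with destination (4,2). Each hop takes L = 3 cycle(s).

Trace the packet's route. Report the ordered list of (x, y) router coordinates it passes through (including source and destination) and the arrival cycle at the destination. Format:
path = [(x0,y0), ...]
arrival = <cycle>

path = [(0,1), (1,1), (2,1), (3,1), (4,1), (4,2)]
arrival = 18

src (0,1)  cyc=3
E→(1,1)  cyc=6
E→(2,1)  cyc=9
E→(3,1)  cyc=12
E→(4,1)  cyc=15
N→(4,2)  cyc=18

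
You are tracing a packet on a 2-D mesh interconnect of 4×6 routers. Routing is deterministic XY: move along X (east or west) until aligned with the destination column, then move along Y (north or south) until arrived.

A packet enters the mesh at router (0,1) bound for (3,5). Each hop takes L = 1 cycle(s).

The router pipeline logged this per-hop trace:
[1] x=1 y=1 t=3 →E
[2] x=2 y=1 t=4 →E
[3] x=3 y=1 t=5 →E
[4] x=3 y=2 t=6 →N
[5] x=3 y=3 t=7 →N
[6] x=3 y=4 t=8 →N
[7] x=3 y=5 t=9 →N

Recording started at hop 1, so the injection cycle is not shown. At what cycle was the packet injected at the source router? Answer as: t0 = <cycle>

At hop 1 the cycle is 3; in general cyc_k = t0 + kL.
Therefore t0 = 3 − L = 2.

t0 = 2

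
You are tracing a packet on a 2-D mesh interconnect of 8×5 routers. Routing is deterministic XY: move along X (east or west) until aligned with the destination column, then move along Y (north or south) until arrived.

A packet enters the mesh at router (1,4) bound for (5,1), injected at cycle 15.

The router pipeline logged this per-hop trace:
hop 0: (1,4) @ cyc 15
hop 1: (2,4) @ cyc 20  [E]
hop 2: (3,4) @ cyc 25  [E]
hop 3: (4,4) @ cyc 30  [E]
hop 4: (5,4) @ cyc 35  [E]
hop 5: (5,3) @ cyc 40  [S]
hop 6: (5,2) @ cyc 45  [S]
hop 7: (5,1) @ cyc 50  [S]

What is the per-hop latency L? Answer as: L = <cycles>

Between hops 0 and 1 the cycle counter advances 20 − 15 = 5.
One hop costs L cycles, so L = 5.

L = 5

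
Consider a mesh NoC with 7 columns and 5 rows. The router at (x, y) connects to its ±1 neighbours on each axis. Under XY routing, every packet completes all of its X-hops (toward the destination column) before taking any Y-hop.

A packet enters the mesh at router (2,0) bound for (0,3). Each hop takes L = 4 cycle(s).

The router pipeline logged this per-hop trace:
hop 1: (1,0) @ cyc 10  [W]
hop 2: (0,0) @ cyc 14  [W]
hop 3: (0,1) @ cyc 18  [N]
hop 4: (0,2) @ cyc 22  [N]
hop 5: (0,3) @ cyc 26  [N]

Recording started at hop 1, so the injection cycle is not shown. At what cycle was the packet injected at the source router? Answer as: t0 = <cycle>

t0 = 6

The first recorded entry is hop 1 at cycle 10.
t0 = cyc[1] − L = 10 − 4 = 6.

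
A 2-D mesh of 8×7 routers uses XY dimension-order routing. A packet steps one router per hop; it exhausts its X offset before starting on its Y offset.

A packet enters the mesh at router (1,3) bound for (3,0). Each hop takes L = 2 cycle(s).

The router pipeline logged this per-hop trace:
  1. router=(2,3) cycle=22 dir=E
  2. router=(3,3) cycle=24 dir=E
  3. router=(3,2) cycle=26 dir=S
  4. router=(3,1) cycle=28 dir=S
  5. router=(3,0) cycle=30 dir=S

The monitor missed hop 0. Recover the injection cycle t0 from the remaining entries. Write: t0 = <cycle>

t0 = 20

The first recorded entry is hop 1 at cycle 22.
Subtract one hop: t0 = 22 − 2 = 20.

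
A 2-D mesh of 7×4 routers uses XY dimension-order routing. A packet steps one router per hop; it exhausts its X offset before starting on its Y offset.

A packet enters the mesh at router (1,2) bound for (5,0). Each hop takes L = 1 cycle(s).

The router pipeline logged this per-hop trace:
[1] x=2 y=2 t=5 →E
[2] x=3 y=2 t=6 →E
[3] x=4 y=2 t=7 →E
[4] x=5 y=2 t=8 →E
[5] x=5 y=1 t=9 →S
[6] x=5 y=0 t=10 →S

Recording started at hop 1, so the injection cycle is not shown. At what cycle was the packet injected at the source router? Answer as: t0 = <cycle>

The first recorded entry is hop 1 at cycle 5.
So t0 = 5 − 1·1 = 4.

t0 = 4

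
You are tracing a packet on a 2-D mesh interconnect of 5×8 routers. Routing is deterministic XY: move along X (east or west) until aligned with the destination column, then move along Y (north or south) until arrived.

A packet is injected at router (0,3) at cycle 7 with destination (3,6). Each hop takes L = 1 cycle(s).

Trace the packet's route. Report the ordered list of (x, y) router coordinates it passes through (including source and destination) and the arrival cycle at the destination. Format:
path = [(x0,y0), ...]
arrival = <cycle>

hop 0: (0,3) @ cyc 7
hop 1: (1,3) @ cyc 8  [E]
hop 2: (2,3) @ cyc 9  [E]
hop 3: (3,3) @ cyc 10  [E]
hop 4: (3,4) @ cyc 11  [N]
hop 5: (3,5) @ cyc 12  [N]
hop 6: (3,6) @ cyc 13  [N]

path = [(0,3), (1,3), (2,3), (3,3), (3,4), (3,5), (3,6)]
arrival = 13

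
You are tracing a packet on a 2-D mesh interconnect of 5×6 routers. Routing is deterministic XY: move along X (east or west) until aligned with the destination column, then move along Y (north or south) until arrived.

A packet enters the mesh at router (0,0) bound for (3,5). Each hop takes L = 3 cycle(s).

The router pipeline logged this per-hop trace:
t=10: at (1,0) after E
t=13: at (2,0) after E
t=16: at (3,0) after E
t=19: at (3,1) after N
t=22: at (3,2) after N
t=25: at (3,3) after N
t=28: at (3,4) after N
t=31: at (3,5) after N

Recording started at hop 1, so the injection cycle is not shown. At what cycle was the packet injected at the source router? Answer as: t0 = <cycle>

Hop 1 reached at cycle 10; hop k is at t0 + k·L.
Subtract one hop: t0 = 10 − 3 = 7.

t0 = 7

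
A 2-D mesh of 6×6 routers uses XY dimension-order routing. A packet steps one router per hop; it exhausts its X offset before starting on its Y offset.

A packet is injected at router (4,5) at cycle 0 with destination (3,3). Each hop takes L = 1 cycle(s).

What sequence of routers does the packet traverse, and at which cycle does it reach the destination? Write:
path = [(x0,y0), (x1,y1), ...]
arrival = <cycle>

path = [(4,5), (3,5), (3,4), (3,3)]
arrival = 3

#0 — 4,5 | c0
#1 — 3,5 | c1 | W
#2 — 3,4 | c2 | S
#3 — 3,3 | c3 | S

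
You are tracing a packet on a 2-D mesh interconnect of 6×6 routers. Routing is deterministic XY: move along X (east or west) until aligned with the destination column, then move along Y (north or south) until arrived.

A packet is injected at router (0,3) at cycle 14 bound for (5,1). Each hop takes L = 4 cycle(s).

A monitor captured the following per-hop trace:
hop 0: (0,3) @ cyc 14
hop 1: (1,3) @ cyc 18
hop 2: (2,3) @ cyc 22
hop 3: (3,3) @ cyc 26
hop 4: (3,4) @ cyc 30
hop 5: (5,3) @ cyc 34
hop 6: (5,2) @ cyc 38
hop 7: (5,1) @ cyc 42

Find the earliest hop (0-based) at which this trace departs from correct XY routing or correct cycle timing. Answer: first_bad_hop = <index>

[1] (+1,+0) / 4c ⇒ ok
[2] (+1,+0) / 4c ⇒ ok
[3] (+1,+0) / 4c ⇒ ok
[4] (+0,+1) / 4c ⇒ BAD: Y-move but x=3≠5

first_bad_hop = 4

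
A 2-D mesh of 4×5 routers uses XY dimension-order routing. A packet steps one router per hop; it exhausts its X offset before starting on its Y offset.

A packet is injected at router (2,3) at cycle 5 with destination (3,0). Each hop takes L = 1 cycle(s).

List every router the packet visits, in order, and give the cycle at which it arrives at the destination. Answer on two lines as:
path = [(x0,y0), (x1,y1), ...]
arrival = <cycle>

path = [(2,3), (3,3), (3,2), (3,1), (3,0)]
arrival = 9

[0] x=2 y=3 t=5
[1] x=3 y=3 t=6 →E
[2] x=3 y=2 t=7 →S
[3] x=3 y=1 t=8 →S
[4] x=3 y=0 t=9 →S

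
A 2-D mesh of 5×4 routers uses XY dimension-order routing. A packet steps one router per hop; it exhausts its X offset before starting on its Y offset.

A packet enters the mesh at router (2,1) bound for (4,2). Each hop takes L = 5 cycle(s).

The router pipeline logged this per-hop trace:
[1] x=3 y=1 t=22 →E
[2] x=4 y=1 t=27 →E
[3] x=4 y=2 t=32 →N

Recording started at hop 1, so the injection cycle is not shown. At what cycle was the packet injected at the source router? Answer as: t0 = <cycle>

t0 = 17

The first recorded entry is hop 1 at cycle 22.
Therefore t0 = 22 − L = 17.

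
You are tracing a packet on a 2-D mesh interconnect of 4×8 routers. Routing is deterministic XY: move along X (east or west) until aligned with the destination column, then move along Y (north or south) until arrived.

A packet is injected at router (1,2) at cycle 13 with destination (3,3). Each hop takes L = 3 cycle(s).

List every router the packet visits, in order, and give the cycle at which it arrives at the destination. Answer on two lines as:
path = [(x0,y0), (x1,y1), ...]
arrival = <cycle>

[0] x=1 y=2 t=13
[1] x=2 y=2 t=16 →E
[2] x=3 y=2 t=19 →E
[3] x=3 y=3 t=22 →N

path = [(1,2), (2,2), (3,2), (3,3)]
arrival = 22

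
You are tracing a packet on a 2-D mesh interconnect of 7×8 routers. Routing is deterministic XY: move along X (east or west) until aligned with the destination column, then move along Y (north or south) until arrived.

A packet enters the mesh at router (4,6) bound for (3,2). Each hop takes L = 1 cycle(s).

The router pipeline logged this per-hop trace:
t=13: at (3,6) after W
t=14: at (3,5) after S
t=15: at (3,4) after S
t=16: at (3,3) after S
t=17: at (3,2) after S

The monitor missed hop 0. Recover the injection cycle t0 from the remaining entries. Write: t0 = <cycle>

At hop 1 the cycle is 13; in general cyc_k = t0 + kL.
Subtract one hop: t0 = 13 − 1 = 12.

t0 = 12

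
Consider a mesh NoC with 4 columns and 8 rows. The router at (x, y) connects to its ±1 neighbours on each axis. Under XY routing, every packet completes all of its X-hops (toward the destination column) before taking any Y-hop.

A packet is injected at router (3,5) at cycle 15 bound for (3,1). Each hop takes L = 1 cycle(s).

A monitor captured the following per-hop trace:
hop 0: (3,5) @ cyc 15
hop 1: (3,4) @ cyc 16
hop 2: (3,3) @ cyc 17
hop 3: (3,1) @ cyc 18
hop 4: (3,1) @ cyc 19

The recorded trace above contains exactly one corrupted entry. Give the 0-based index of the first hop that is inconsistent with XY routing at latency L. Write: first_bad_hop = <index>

first_bad_hop = 3

hop 1: step (+0,-1), +1 cyc — ok
hop 2: step (+0,-1), +1 cyc — ok
hop 3: step (+0,-2), +1 cyc — BAD: non-unit step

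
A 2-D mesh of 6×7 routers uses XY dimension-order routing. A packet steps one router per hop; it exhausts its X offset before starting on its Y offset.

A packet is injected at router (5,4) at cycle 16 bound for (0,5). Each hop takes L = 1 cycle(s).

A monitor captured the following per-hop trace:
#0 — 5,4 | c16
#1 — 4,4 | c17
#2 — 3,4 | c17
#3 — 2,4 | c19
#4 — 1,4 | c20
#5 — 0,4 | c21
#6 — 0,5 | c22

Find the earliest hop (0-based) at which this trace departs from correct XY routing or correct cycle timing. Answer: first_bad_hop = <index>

[1] (-1,+0) / 1c ⇒ ok
[2] (-1,+0) / 0c ⇒ BAD: Δcyc=0≠L

first_bad_hop = 2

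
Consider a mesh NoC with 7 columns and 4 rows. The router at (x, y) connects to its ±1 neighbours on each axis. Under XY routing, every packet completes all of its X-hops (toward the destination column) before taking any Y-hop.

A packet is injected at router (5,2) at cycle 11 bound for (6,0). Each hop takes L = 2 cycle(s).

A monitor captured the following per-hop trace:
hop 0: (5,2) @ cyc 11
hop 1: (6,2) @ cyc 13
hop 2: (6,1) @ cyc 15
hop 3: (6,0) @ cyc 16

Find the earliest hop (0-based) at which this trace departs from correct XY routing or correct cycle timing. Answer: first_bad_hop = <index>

check 1→ d=(1,0) cyc+2: ok
check 2→ d=(0,-1) cyc+2: ok
check 3→ d=(0,-1) cyc+1: BAD: Δcyc=1≠L

first_bad_hop = 3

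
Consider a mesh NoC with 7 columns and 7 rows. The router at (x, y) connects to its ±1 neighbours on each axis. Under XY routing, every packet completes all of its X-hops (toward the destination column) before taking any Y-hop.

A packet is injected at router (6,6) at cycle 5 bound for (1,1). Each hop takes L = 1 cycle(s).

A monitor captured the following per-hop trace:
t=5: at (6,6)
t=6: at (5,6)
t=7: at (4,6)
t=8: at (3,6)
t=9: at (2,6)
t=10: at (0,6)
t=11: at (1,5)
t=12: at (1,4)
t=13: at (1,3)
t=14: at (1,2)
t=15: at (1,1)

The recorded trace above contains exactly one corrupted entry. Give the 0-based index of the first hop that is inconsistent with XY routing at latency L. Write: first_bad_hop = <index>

first_bad_hop = 5

hop 1: step (-1,+0), +1 cyc — ok
hop 2: step (-1,+0), +1 cyc — ok
hop 3: step (-1,+0), +1 cyc — ok
hop 4: step (-1,+0), +1 cyc — ok
hop 5: step (-2,+0), +1 cyc — BAD: non-unit step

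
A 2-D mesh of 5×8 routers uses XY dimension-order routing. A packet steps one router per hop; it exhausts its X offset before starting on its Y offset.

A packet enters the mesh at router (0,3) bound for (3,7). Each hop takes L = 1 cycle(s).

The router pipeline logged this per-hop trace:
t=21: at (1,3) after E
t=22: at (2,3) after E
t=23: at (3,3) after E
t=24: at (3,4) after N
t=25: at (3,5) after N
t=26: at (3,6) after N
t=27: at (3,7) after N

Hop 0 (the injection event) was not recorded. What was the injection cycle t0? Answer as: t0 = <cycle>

Hop 1 reached at cycle 21; hop k is at t0 + k·L.
Therefore t0 = 21 − L = 20.

t0 = 20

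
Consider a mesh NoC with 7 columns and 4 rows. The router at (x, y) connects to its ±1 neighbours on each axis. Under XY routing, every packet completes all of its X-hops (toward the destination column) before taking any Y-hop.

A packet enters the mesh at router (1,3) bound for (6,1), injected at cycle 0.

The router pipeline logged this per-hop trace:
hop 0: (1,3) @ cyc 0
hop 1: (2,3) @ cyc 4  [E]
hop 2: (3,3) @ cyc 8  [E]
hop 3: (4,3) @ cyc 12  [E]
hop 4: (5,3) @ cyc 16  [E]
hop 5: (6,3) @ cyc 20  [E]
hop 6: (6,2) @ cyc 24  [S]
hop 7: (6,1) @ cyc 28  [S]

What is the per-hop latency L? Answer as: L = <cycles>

Δcyc across hop 0→1: 4 − 0 = 4.
Per-hop latency L = Δcyc = 4.

L = 4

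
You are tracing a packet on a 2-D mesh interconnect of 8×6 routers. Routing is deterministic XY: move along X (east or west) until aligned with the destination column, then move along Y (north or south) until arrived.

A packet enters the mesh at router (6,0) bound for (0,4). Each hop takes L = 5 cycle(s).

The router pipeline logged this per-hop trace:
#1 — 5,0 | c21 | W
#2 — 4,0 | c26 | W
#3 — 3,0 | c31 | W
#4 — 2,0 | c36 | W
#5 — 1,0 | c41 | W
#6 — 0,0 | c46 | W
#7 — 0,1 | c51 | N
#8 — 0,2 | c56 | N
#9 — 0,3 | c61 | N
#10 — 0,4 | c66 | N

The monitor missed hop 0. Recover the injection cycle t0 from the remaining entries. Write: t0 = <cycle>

cyc[1] = 21 and cyc[k] = t0 + k·L for every k.
Therefore t0 = 21 − L = 16.

t0 = 16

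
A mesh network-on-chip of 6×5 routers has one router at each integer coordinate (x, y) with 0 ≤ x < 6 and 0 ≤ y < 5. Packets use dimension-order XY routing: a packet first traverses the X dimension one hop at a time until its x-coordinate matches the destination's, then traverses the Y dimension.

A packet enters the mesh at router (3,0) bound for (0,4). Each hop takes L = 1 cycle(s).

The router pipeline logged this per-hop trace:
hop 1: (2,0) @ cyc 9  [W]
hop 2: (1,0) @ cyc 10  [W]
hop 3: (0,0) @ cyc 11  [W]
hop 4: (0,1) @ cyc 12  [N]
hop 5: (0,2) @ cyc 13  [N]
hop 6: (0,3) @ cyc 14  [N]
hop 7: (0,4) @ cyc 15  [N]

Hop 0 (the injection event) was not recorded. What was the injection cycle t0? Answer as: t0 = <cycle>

t0 = 8

At hop 1 the cycle is 9; in general cyc_k = t0 + kL.
So t0 = 9 − 1·1 = 8.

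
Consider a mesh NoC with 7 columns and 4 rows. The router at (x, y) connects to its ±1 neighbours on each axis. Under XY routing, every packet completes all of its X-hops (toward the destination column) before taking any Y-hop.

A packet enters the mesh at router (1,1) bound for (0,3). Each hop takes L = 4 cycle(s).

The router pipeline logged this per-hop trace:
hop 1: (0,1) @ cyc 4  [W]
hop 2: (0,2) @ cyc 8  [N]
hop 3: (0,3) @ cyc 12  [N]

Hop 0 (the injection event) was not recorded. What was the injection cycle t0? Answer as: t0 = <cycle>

At hop 1 the cycle is 4; in general cyc_k = t0 + kL.
t0 = cyc[1] − L = 4 − 4 = 0.

t0 = 0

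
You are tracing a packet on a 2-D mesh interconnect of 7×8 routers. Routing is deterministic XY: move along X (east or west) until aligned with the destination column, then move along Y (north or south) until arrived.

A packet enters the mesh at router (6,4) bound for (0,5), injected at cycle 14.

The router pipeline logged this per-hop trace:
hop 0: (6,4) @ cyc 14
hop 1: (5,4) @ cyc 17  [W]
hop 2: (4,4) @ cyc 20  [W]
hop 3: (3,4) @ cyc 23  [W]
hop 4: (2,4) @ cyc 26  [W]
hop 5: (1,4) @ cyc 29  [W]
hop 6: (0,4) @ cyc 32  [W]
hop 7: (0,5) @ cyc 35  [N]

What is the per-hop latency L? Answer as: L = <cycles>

L = 3

cyc[1] − cyc[0] = 17 − 14 = 3.
One hop costs L cycles, so L = 3.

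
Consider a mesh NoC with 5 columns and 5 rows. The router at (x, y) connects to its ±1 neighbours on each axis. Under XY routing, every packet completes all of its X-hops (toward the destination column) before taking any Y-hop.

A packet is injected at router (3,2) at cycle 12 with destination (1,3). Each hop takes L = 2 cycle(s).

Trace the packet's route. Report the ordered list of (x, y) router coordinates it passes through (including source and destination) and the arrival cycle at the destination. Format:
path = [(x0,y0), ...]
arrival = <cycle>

  0. router=(3,2) cycle=12 (inject)
  1. router=(2,2) cycle=14 dir=W
  2. router=(1,2) cycle=16 dir=W
  3. router=(1,3) cycle=18 dir=N

path = [(3,2), (2,2), (1,2), (1,3)]
arrival = 18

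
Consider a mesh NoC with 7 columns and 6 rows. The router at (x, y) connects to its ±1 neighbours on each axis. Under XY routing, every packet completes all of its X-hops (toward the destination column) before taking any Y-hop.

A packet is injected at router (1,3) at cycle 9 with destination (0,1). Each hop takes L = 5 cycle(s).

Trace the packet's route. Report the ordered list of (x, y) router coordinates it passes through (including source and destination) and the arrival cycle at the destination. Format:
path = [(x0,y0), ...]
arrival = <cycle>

path = [(1,3), (0,3), (0,2), (0,1)]
arrival = 24

  0. router=(1,3) cycle=9 (inject)
  1. router=(0,3) cycle=14 dir=W
  2. router=(0,2) cycle=19 dir=S
  3. router=(0,1) cycle=24 dir=S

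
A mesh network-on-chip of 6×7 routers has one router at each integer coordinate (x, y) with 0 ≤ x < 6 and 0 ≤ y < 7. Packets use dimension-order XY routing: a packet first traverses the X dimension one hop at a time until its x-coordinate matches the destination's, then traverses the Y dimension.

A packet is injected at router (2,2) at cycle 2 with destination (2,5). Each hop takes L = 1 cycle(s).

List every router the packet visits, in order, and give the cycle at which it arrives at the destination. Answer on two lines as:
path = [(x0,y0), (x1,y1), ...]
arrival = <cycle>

path = [(2,2), (2,3), (2,4), (2,5)]
arrival = 5

hop 0: (2,2) @ cyc 2
hop 1: (2,3) @ cyc 3  [N]
hop 2: (2,4) @ cyc 4  [N]
hop 3: (2,5) @ cyc 5  [N]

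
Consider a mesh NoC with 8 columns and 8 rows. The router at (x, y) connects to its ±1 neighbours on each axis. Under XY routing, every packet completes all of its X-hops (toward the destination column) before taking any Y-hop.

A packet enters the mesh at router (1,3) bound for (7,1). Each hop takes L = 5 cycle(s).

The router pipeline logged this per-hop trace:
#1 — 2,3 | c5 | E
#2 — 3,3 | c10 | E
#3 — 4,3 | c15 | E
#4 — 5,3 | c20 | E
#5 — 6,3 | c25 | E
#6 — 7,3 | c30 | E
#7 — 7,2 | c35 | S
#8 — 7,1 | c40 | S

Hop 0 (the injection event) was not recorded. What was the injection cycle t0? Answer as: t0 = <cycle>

t0 = 0

At hop 1 the cycle is 5; in general cyc_k = t0 + kL.
Therefore t0 = 5 − L = 0.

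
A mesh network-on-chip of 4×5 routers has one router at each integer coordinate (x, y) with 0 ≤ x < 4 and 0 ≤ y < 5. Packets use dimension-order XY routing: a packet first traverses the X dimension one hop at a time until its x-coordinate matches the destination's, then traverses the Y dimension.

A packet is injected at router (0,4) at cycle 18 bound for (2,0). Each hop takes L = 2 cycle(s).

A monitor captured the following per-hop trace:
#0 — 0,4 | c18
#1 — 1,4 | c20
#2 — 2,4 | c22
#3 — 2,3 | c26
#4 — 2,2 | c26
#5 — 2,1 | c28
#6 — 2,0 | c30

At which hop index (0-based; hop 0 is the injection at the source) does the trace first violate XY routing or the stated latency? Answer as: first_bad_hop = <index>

[1] (+1,+0) / 2c ⇒ ok
[2] (+1,+0) / 2c ⇒ ok
[3] (+0,-1) / 4c ⇒ BAD: Δcyc=4≠L

first_bad_hop = 3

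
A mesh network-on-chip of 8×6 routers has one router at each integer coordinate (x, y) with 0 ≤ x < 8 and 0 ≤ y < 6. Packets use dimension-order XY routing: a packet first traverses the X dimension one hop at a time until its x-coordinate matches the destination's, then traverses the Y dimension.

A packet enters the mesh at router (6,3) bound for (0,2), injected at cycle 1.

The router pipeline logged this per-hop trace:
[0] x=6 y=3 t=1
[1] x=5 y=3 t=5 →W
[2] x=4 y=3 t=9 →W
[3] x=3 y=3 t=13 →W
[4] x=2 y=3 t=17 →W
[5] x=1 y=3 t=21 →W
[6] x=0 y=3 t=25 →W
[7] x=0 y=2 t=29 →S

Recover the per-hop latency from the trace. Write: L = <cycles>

L = 4

cyc[1] − cyc[0] = 5 − 1 = 4.
That increment is L by definition: L = 4.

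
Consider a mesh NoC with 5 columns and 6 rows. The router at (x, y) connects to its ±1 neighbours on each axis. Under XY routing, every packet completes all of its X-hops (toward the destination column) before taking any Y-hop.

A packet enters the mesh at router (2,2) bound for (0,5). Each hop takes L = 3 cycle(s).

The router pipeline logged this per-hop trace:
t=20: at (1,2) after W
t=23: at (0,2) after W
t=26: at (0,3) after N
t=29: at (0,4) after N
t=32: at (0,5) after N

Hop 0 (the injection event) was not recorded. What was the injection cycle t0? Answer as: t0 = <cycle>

cyc[1] = 20 and cyc[k] = t0 + k·L for every k.
Subtract one hop: t0 = 20 − 3 = 17.

t0 = 17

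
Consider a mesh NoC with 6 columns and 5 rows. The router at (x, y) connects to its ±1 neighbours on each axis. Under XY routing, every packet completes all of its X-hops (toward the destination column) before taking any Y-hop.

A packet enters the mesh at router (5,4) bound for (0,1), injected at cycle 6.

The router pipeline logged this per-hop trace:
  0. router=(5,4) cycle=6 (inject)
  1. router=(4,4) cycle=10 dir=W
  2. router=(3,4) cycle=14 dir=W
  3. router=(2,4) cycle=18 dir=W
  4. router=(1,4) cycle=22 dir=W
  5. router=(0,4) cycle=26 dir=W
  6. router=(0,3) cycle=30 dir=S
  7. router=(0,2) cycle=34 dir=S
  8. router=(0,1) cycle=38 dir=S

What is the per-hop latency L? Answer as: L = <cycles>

L = 4

Between hops 0 and 1 the cycle counter advances 10 − 6 = 4.
Per-hop latency L = Δcyc = 4.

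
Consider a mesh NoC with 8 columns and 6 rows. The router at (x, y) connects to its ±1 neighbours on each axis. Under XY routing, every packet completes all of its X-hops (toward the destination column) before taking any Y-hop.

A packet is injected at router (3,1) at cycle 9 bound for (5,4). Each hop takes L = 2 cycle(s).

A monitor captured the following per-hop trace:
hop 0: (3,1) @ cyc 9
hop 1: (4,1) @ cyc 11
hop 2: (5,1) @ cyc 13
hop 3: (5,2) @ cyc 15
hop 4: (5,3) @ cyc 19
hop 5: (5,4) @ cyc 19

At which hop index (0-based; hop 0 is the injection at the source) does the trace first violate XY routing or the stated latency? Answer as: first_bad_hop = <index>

hop 1: step (+1,+0), +2 cyc — ok
hop 2: step (+1,+0), +2 cyc — ok
hop 3: step (+0,+1), +2 cyc — ok
hop 4: step (+0,+1), +4 cyc — BAD: Δcyc=4≠L

first_bad_hop = 4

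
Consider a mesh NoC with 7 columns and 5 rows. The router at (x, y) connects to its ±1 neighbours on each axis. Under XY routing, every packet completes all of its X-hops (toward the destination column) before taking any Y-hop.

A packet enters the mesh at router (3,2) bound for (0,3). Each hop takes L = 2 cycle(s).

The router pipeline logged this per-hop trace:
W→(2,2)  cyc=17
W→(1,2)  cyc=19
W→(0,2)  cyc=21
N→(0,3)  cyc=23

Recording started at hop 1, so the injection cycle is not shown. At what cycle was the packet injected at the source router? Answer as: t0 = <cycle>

t0 = 15

Hop 1 reached at cycle 17; hop k is at t0 + k·L.
Subtract one hop: t0 = 17 − 2 = 15.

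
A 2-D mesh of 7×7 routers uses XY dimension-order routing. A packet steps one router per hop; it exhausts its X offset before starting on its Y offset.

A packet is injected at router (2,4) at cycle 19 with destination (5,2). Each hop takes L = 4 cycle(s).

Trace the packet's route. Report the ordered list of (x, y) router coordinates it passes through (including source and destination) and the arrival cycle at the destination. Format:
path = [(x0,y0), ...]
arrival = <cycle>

path = [(2,4), (3,4), (4,4), (5,4), (5,3), (5,2)]
arrival = 39

#0 — 2,4 | c19
#1 — 3,4 | c23 | E
#2 — 4,4 | c27 | E
#3 — 5,4 | c31 | E
#4 — 5,3 | c35 | S
#5 — 5,2 | c39 | S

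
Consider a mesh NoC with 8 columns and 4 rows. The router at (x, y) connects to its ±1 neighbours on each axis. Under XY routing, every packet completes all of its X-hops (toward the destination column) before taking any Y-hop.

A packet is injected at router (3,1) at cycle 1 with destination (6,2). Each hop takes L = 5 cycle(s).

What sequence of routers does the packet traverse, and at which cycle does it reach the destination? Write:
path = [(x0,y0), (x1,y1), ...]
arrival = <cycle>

  0. router=(3,1) cycle=1 (inject)
  1. router=(4,1) cycle=6 dir=E
  2. router=(5,1) cycle=11 dir=E
  3. router=(6,1) cycle=16 dir=E
  4. router=(6,2) cycle=21 dir=N

path = [(3,1), (4,1), (5,1), (6,1), (6,2)]
arrival = 21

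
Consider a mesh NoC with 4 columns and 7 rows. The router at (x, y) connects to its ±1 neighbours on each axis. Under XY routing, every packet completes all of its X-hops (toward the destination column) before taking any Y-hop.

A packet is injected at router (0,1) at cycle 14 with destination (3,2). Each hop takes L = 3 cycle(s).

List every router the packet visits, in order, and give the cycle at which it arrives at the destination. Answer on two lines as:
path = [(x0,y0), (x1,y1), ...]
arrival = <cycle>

path = [(0,1), (1,1), (2,1), (3,1), (3,2)]
arrival = 26

  0. router=(0,1) cycle=14 (inject)
  1. router=(1,1) cycle=17 dir=E
  2. router=(2,1) cycle=20 dir=E
  3. router=(3,1) cycle=23 dir=E
  4. router=(3,2) cycle=26 dir=N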